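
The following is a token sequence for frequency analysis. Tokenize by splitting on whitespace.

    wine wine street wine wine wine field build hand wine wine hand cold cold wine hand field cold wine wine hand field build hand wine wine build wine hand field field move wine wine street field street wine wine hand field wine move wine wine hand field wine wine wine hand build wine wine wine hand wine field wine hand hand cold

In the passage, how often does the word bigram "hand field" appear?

Scanning the 61 overlapping bigram windows for "hand field":
  position 16–17: hand field
  position 21–22: hand field
  position 29–30: hand field
  position 40–41: hand field
  position 46–47: hand field

5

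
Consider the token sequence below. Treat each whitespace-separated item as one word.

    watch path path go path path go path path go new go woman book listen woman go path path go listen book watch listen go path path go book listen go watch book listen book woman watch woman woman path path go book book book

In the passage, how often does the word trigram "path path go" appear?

6

Scanning the 43 overlapping trigram windows for "path path go":
  position 2–4: path path go
  position 5–7: path path go
  position 8–10: path path go
  position 18–20: path path go
  position 26–28: path path go
  position 40–42: path path go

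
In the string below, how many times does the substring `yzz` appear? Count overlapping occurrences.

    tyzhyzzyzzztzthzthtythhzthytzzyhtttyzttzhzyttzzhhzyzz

3

Sliding a length-3 window over the 53 characters (51 positions):
  position 5–7: yzz
  position 8–10: yzz
  position 51–53: yzz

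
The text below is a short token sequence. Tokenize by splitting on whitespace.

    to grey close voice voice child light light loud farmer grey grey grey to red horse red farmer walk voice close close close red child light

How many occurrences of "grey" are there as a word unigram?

Scanning the 26 tokens for "grey":
  position 2: grey
  position 11: grey
  position 12: grey
  position 13: grey

4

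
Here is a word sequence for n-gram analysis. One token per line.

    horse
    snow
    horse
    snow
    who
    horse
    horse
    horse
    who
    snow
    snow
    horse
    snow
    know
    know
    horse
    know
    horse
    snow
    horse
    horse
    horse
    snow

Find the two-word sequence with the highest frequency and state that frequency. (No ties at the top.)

Bigram frequencies (highest first):
  horse snow: 5
  horse horse: 4
  snow horse: 3
  know horse: 2
  snow who: 1
  who horse: 1
  … (6 more, each ≤ 1)

"horse snow", 5 times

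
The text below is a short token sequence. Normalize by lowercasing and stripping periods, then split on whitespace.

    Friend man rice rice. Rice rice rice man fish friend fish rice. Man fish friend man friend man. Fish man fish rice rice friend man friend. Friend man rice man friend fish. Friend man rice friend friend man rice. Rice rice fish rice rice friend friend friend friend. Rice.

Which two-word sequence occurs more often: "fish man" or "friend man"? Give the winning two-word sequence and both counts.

"fish man": 1 occurrence
"friend man": 7 occurrences

"friend man" (7 vs 1)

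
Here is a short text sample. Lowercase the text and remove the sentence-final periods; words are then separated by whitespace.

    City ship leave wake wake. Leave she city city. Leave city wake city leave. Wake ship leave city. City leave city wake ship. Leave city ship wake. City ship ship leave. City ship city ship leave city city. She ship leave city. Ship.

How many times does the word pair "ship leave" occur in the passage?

Scanning the 42 overlapping bigram windows for "ship leave":
  position 2–3: ship leave
  position 16–17: ship leave
  position 23–24: ship leave
  position 30–31: ship leave
  position 35–36: ship leave
  position 40–41: ship leave

6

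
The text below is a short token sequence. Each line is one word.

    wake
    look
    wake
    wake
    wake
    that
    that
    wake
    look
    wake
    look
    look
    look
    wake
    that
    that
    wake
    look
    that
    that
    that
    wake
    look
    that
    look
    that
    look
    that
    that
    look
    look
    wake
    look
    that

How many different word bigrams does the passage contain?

9

34 tokens → 33 bigram windows in total.
Repeated bigrams (each contributes count−1 duplicates):
  wake look: 6
  look that: 5
  that that: 5
  look wake: 4
  look look: 3
  that look: 3
  that wake: 3
  wake that: 2
  … (1 more repeated)
24 duplicate windows → 33 − 24 = 9 distinct.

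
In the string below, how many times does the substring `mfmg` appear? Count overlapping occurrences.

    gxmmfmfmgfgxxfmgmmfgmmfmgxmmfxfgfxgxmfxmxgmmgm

Sliding a length-4 window over the 46 characters (43 positions):
  position 6–9: mfmg
  position 22–25: mfmg

2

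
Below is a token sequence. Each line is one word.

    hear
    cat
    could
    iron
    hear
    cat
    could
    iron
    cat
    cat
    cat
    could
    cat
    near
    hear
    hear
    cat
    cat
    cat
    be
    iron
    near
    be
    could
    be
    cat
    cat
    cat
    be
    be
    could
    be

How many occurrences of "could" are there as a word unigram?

5

Scanning the 32 tokens for "could":
  position 3: could
  position 7: could
  position 12: could
  position 24: could
  position 31: could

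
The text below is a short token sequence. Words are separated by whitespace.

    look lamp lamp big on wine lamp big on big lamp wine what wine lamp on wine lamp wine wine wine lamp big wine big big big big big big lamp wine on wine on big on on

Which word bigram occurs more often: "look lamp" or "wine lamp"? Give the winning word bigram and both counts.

"wine lamp" (4 vs 1)

"look lamp": 1 occurrence
"wine lamp": 4 occurrences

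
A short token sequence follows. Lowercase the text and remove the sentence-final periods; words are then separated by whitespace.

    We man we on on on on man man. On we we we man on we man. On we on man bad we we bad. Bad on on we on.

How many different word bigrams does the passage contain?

14

30 tokens → 29 bigram windows in total.
Repeated bigrams (each contributes count−1 duplicates):
  on on: 4
  on we: 4
  man on: 3
  we man: 3
  we on: 3
  we we: 3
  on man: 2
15 duplicate windows → 29 − 15 = 14 distinct.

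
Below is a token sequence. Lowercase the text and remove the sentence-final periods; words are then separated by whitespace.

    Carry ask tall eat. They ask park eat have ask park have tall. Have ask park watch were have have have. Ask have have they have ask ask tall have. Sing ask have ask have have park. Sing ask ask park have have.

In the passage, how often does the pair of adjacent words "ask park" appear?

Scanning the 42 overlapping bigram windows for "ask park":
  position 6–7: ask park
  position 10–11: ask park
  position 15–16: ask park
  position 40–41: ask park

4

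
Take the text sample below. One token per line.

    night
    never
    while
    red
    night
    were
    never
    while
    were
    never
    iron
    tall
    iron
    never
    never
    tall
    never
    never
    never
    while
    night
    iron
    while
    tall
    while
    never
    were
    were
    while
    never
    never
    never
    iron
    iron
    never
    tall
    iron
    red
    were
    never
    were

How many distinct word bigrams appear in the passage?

26

41 tokens → 40 bigram windows in total.
Repeated bigrams (each contributes count−1 duplicates):
  never never: 5
  never while: 3
  were never: 3
  iron never: 2
  never iron: 2
  never tall: 2
  never were: 2
  tall iron: 2
  … (1 more repeated)
14 duplicate windows → 40 − 14 = 26 distinct.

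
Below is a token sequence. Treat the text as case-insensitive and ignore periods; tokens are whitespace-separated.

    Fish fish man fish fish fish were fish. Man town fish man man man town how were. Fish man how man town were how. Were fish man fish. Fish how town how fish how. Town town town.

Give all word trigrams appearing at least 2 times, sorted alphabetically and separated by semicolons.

Trigram counts meeting the condition (at least 2 times):
  fish how town: 2
  fish man fish: 2
  how were fish: 2
  man fish fish: 2
  were fish man: 3

fish how town; fish man fish; how were fish; man fish fish; were fish man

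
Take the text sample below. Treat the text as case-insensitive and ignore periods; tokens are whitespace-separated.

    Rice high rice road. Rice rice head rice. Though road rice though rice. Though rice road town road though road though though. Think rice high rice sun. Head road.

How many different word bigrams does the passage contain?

19

29 tokens → 28 bigram windows in total.
Repeated bigrams (each contributes count−1 duplicates):
  rice though: 3
  high rice: 2
  rice high: 2
  rice road: 2
  road rice: 2
  road though: 2
  though rice: 2
  though road: 2
9 duplicate windows → 28 − 9 = 19 distinct.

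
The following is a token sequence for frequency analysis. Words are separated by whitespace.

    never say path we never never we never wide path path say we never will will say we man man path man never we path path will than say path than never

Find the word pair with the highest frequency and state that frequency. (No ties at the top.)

Bigram frequencies (highest first):
  we never: 3
  say path: 2
  never we: 2
  path path: 2
  say we: 2
  never say: 1
  … (19 more, each ≤ 1)

"we never", 3 times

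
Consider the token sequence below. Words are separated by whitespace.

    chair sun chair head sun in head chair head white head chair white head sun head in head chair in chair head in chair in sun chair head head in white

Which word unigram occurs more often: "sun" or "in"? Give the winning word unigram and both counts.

"sun": 4 occurrences
"in": 6 occurrences

"in" (6 vs 4)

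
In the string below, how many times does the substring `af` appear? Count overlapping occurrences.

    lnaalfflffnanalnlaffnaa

Sliding a length-2 window over the 23 characters (22 positions):
  position 18–19: af

1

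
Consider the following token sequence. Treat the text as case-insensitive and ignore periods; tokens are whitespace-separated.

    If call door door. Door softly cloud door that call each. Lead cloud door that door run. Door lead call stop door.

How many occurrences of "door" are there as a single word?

8

Scanning the 22 tokens for "door":
  position 3: door
  position 4: door
  position 5: door
  position 8: door
  position 14: door
  position 16: door
  position 18: door
  position 22: door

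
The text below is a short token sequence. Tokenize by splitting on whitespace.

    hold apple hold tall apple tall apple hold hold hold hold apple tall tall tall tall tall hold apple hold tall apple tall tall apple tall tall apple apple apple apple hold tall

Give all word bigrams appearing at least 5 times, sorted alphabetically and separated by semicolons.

tall apple; tall tall

Bigram counts meeting the condition (at least 5 times):
  tall apple: 5
  tall tall: 6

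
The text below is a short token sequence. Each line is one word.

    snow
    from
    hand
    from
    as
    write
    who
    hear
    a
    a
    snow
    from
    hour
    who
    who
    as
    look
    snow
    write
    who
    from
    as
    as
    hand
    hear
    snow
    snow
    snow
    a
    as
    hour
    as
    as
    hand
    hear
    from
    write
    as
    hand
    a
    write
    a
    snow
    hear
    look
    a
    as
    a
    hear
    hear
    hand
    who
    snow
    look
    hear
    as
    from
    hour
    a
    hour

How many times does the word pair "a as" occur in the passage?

2

Scanning the 59 overlapping bigram windows for "a as":
  position 29–30: a as
  position 46–47: a as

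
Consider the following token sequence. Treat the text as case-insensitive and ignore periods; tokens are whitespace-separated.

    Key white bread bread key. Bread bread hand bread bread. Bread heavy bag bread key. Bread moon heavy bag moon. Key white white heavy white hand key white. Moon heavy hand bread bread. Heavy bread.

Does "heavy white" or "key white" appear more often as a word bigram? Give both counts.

"key white" (3 vs 1)

"heavy white": 1 occurrence
"key white": 3 occurrences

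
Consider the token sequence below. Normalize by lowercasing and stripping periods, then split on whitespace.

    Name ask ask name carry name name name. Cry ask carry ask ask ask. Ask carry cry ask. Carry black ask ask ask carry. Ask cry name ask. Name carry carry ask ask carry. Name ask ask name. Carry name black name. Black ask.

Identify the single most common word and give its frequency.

Unigram frequencies (highest first):
  ask: 18
  name: 11
  carry: 9
  cry: 3
  black: 3

"ask", 18 times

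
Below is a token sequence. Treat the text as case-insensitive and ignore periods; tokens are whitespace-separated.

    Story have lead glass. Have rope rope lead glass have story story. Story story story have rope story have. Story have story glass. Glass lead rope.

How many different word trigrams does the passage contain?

20

26 tokens → 24 trigram windows in total.
Repeated trigrams (each contributes count−1 duplicates):
  story story story: 3
  lead glass have: 2
  story have story: 2
4 duplicate windows → 24 − 4 = 20 distinct.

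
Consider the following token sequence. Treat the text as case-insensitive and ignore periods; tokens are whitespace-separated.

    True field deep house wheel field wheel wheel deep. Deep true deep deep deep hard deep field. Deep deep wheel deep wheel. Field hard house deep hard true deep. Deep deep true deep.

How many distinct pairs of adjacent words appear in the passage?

19

33 tokens → 32 bigram windows in total.
Repeated bigrams (each contributes count−1 duplicates):
  deep deep: 6
  true deep: 3
  deep hard: 2
  deep true: 2
  deep wheel: 2
  field deep: 2
  wheel deep: 2
  wheel field: 2
13 duplicate windows → 32 − 13 = 19 distinct.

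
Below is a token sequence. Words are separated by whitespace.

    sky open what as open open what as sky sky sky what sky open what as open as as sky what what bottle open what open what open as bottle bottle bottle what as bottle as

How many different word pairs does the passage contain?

19

36 tokens → 35 bigram windows in total.
Repeated bigrams (each contributes count−1 duplicates):
  open what: 5
  what as: 4
  as bottle: 2
  as open: 2
  as sky: 2
  bottle bottle: 2
  open as: 2
  sky open: 2
  … (3 more repeated)
16 duplicate windows → 35 − 16 = 19 distinct.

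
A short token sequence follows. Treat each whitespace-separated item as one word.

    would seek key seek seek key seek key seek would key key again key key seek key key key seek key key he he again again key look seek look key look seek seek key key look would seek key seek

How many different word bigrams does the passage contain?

18

41 tokens → 40 bigram windows in total.
Repeated bigrams (each contributes count−1 duplicates):
  seek key: 7
  key key: 6
  key seek: 6
  key look: 3
  again key: 2
  look seek: 2
  seek seek: 2
  would seek: 2
22 duplicate windows → 40 − 22 = 18 distinct.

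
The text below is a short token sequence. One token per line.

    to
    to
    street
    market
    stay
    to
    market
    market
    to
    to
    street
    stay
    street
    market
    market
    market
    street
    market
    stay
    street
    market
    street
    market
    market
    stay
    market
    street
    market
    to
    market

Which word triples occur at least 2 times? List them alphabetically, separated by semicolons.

Trigram counts meeting the condition (at least 2 times):
  market street market: 3
  stay street market: 2
  street market market: 2
  street market stay: 2
  to to street: 2

market street market; stay street market; street market market; street market stay; to to street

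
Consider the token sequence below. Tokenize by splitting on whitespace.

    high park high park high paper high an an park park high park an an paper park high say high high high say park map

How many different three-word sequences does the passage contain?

25 tokens → 23 trigram windows in total.
Repeated trigrams (each contributes count−1 duplicates):
  high park high: 2
  park high park: 2
2 duplicate windows → 23 − 2 = 21 distinct.

21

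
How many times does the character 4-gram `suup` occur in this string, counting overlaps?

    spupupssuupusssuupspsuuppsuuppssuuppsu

5

Sliding a length-4 window over the 38 characters (35 positions):
  position 8–11: suup
  position 15–18: suup
  position 21–24: suup
  position 26–29: suup
  position 32–35: suup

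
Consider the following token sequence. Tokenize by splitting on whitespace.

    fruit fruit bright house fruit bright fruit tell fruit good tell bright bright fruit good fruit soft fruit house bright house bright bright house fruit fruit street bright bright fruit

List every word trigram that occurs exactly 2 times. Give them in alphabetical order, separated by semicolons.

Trigram counts meeting the condition (exactly 2 times):
  bright bright fruit: 2
  bright house fruit: 2

bright bright fruit; bright house fruit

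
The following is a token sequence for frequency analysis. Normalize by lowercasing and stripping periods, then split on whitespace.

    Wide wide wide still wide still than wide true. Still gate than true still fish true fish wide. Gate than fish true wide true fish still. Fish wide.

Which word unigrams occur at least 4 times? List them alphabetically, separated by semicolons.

Unigram counts meeting the condition (at least 4 times):
  fish: 5
  still: 5
  true: 5
  wide: 8

fish; still; true; wide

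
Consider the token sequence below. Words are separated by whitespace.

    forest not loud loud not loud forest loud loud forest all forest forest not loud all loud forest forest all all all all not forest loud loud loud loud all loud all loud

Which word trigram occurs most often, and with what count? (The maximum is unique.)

"loud all loud", 3 times

Trigram frequencies (highest first):
  loud all loud: 3
  forest not loud: 2
  forest loud loud: 2
  all all all: 2
  loud loud loud: 2
  not loud loud: 1
  … (19 more, each ≤ 1)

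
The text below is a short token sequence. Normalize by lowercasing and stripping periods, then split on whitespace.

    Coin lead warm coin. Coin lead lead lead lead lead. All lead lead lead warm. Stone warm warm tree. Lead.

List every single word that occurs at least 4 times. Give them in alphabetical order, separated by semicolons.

Unigram counts meeting the condition (at least 4 times):
  lead: 10
  warm: 4

lead; warm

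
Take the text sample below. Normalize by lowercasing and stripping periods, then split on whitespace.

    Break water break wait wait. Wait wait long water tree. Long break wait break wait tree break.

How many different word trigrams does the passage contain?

14

17 tokens → 15 trigram windows in total.
Repeated trigrams (each contributes count−1 duplicates):
  wait wait wait: 2
1 duplicate windows → 15 − 1 = 14 distinct.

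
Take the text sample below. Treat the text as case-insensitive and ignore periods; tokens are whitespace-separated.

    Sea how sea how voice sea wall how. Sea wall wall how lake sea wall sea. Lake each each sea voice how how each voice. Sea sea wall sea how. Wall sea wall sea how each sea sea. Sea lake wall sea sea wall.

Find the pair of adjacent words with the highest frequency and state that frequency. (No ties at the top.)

Bigram frequencies (highest first):
  sea wall: 6
  wall sea: 5
  sea how: 4
  sea sea: 4
  how sea: 2
  voice sea: 2
  … (16 more, each ≤ 2)

"sea wall", 6 times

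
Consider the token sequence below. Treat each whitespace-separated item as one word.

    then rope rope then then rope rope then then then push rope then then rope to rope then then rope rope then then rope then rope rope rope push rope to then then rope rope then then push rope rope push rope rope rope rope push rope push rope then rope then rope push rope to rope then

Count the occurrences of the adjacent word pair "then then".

8

Scanning the 57 overlapping bigram windows for "then then":
  position 4–5: then then
  position 8–9: then then
  position 9–10: then then
  position 13–14: then then
  position 18–19: then then
  position 22–23: then then
  position 32–33: then then
  position 36–37: then then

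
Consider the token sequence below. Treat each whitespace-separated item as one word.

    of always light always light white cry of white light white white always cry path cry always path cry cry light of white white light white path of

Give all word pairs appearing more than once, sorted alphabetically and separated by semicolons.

always light; light white; of white; path cry; white light; white white

Bigram counts meeting the condition (more than once):
  always light: 2
  light white: 3
  of white: 2
  path cry: 2
  white light: 2
  white white: 2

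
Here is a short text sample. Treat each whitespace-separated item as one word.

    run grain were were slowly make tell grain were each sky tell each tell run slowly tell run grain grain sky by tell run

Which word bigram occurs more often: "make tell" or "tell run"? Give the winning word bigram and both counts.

"make tell": 1 occurrence
"tell run": 3 occurrences

"tell run" (3 vs 1)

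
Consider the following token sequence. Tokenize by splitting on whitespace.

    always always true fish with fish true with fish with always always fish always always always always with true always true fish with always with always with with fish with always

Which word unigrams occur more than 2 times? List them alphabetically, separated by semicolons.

Unigram counts meeting the condition (more than 2 times):
  always: 12
  fish: 6
  true: 4
  with: 9

always; fish; true; with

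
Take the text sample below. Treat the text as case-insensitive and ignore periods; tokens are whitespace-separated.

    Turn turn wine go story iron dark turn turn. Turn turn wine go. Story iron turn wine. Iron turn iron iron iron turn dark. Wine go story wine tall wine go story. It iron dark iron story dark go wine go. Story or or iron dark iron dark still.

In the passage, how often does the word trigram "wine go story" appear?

Scanning the 47 overlapping trigram windows for "wine go story":
  position 3–5: wine go story
  position 12–14: wine go story
  position 25–27: wine go story
  position 30–32: wine go story
  position 40–42: wine go story

5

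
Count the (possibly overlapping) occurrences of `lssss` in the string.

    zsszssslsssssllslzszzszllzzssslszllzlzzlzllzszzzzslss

Sliding a length-5 window over the 53 characters (49 positions):
  position 8–12: lssss

1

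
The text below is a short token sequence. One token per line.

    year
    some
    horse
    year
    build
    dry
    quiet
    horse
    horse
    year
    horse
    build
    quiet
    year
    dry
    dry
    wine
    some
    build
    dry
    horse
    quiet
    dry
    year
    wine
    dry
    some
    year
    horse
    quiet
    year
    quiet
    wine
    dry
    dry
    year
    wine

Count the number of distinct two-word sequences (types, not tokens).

37 tokens → 36 bigram windows in total.
Repeated bigrams (each contributes count−1 duplicates):
  build dry: 2
  dry dry: 2
  dry year: 2
  horse quiet: 2
  horse year: 2
  quiet year: 2
  wine dry: 2
  year horse: 2
  … (1 more repeated)
9 duplicate windows → 36 − 9 = 27 distinct.

27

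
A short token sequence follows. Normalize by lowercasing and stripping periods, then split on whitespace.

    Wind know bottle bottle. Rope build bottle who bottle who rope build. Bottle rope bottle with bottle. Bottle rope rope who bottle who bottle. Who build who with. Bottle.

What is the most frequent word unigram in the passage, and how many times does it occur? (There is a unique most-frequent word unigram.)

Unigram frequencies (highest first):
  bottle: 11
  who: 6
  rope: 5
  build: 3
  with: 2
  wind: 1
  … (1 more, each ≤ 1)

"bottle", 11 times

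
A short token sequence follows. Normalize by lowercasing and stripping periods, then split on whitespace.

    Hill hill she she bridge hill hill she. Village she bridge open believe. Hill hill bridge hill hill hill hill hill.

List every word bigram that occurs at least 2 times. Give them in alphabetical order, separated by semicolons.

Bigram counts meeting the condition (at least 2 times):
  bridge hill: 2
  hill hill: 7
  hill she: 2
  she bridge: 2

bridge hill; hill hill; hill she; she bridge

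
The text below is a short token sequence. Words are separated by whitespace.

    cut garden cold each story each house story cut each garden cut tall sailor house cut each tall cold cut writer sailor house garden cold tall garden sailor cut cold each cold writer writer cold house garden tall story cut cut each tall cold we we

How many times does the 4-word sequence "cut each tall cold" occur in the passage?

2

Scanning the 43 overlapping 4-gram windows for "cut each tall cold":
  position 16–19: cut each tall cold
  position 41–44: cut each tall cold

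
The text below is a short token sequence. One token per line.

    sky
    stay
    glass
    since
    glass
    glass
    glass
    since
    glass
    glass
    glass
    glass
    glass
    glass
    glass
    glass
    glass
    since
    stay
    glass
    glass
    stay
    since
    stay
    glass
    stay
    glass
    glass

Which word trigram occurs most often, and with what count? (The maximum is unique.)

"glass glass glass", 8 times

Trigram frequencies (highest first):
  glass glass glass: 8
  glass since glass: 2
  since glass glass: 2
  glass glass since: 2
  since stay glass: 2
  stay glass glass: 2
  … (8 more, each ≤ 1)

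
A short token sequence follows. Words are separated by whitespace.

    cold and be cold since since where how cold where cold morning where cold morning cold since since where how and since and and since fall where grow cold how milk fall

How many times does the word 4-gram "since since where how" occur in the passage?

Scanning the 29 overlapping 4-gram windows for "since since where how":
  position 5–8: since since where how
  position 17–20: since since where how

2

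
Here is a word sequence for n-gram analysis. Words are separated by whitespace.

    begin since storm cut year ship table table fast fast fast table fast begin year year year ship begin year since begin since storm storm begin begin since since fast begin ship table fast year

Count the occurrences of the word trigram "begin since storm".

2

Scanning the 33 overlapping trigram windows for "begin since storm":
  position 1–3: begin since storm
  position 22–24: begin since storm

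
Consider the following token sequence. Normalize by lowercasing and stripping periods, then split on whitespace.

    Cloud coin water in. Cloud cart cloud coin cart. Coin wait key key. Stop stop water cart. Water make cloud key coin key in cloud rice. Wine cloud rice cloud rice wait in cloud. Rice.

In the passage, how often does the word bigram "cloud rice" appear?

4

Scanning the 34 overlapping bigram windows for "cloud rice":
  position 25–26: cloud rice
  position 28–29: cloud rice
  position 30–31: cloud rice
  position 34–35: cloud rice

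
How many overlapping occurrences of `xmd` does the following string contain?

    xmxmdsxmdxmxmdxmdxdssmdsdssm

Sliding a length-3 window over the 28 characters (26 positions):
  position 3–5: xmd
  position 7–9: xmd
  position 12–14: xmd
  position 15–17: xmd

4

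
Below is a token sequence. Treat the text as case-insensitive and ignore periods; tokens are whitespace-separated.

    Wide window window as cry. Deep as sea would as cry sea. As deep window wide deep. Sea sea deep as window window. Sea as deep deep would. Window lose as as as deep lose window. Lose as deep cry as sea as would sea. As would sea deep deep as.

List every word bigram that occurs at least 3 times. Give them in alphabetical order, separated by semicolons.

Bigram counts meeting the condition (at least 3 times):
  as deep: 4
  deep as: 3
  sea as: 4

as deep; deep as; sea as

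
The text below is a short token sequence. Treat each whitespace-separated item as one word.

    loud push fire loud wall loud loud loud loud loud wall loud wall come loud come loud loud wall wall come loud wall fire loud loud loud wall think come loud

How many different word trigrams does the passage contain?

31 tokens → 29 trigram windows in total.
Repeated trigrams (each contributes count−1 duplicates):
  loud loud loud: 4
  loud loud wall: 3
  loud wall loud: 2
  wall come loud: 2
7 duplicate windows → 29 − 7 = 22 distinct.

22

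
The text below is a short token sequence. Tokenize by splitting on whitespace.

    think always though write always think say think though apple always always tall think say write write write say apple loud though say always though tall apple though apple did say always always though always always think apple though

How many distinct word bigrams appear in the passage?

28

39 tokens → 38 bigram windows in total.
Repeated bigrams (each contributes count−1 duplicates):
  always always: 3
  always though: 3
  always think: 2
  apple though: 2
  say always: 2
  think say: 2
  though apple: 2
  write write: 2
10 duplicate windows → 38 − 10 = 28 distinct.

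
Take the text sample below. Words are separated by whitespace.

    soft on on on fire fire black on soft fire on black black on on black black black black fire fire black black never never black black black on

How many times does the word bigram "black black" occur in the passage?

7

Scanning the 28 overlapping bigram windows for "black black":
  position 12–13: black black
  position 16–17: black black
  position 17–18: black black
  position 18–19: black black
  position 22–23: black black
  position 26–27: black black
  position 27–28: black black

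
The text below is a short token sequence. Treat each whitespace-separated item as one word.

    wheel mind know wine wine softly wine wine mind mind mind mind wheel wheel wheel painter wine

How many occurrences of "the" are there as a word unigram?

0

Scanning the 17 tokens for "the":
  (none found)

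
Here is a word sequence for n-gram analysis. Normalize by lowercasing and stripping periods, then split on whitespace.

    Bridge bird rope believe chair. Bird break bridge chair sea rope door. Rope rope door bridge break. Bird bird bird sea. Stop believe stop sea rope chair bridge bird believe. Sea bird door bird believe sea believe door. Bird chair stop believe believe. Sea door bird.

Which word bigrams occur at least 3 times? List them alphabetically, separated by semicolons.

believe sea; door bird

Bigram counts meeting the condition (at least 3 times):
  believe sea: 3
  door bird: 3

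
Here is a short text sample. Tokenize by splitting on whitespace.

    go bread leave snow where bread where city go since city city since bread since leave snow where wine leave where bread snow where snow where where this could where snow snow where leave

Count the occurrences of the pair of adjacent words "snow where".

5

Scanning the 33 overlapping bigram windows for "snow where":
  position 4–5: snow where
  position 17–18: snow where
  position 23–24: snow where
  position 25–26: snow where
  position 32–33: snow where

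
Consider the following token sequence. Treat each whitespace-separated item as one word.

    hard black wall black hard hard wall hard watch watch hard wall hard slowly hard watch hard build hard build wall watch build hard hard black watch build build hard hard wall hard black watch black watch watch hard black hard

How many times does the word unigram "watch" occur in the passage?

Scanning the 41 tokens for "watch":
  position 9: watch
  position 10: watch
  position 16: watch
  position 22: watch
  position 27: watch
  position 35: watch
  position 37: watch
  position 38: watch

8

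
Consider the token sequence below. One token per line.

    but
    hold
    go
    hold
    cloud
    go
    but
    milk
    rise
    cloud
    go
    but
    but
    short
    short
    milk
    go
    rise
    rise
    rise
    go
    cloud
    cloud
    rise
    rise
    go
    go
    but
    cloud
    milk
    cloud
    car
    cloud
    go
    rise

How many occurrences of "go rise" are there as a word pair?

Scanning the 34 overlapping bigram windows for "go rise":
  position 17–18: go rise
  position 34–35: go rise

2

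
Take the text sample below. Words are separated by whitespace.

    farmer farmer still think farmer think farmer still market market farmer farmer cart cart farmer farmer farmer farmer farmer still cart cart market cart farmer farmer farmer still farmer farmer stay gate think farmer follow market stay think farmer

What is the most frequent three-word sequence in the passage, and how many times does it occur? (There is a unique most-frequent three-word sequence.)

Trigram frequencies (highest first):
  farmer farmer farmer: 4
  farmer farmer still: 3
  cart farmer farmer: 2
  farmer still think: 1
  still think farmer: 1
  think farmer think: 1
  … (25 more, each ≤ 1)

"farmer farmer farmer", 4 times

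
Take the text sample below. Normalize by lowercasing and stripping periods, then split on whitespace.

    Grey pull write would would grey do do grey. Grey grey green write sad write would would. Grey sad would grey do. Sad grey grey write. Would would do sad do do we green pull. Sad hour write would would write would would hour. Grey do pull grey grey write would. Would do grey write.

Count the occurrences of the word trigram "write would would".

Scanning the 53 overlapping trigram windows for "write would would":
  position 3–5: write would would
  position 15–17: write would would
  position 26–28: write would would
  position 38–40: write would would
  position 41–43: write would would
  position 50–52: write would would

6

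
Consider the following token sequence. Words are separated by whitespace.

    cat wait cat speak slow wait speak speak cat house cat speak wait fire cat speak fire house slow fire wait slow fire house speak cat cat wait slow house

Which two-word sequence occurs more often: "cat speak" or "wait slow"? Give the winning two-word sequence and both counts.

"cat speak" (3 vs 2)

"cat speak": 3 occurrences
"wait slow": 2 occurrences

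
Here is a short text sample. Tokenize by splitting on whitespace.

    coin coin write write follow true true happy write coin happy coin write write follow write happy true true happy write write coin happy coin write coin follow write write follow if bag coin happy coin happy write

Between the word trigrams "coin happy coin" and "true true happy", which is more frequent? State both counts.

"coin happy coin": 3 occurrences
"true true happy": 2 occurrences

"coin happy coin" (3 vs 2)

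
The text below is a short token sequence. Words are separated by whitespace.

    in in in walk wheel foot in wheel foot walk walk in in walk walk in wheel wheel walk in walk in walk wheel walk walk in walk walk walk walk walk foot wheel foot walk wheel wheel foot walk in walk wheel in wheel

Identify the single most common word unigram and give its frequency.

"walk", 18 times

Unigram frequencies (highest first):
  walk: 18
  in: 12
  wheel: 10
  foot: 5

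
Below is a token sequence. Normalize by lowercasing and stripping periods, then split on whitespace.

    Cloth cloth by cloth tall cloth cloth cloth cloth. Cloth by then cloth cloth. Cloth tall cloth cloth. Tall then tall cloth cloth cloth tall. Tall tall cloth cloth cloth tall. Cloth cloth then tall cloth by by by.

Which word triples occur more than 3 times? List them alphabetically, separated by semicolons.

cloth cloth cloth; cloth cloth tall; tall cloth cloth

Trigram counts meeting the condition (more than 3 times):
  cloth cloth cloth: 6
  cloth cloth tall: 4
  tall cloth cloth: 5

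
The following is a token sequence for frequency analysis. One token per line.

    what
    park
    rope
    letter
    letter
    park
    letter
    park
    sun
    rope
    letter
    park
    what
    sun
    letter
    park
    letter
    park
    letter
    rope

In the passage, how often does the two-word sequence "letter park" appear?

Scanning the 19 overlapping bigram windows for "letter park":
  position 5–6: letter park
  position 7–8: letter park
  position 11–12: letter park
  position 15–16: letter park
  position 17–18: letter park

5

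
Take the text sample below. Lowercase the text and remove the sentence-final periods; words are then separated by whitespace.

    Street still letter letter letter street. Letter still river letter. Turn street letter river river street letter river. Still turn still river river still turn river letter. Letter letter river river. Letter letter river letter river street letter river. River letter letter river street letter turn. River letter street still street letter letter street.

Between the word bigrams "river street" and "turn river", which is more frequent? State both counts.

"river street": 3 occurrences
"turn river": 2 occurrences

"river street" (3 vs 2)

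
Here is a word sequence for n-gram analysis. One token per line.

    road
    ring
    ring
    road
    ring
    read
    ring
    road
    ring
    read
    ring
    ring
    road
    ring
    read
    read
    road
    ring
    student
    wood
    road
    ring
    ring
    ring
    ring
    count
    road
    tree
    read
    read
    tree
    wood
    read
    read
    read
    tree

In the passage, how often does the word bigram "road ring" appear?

Scanning the 35 overlapping bigram windows for "road ring":
  position 1–2: road ring
  position 4–5: road ring
  position 8–9: road ring
  position 13–14: road ring
  position 17–18: road ring
  position 21–22: road ring

6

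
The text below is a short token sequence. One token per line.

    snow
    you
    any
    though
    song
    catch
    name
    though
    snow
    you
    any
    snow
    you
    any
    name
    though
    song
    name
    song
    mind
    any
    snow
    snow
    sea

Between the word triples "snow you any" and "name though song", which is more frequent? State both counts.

"snow you any": 3 occurrences
"name though song": 1 occurrence

"snow you any" (3 vs 1)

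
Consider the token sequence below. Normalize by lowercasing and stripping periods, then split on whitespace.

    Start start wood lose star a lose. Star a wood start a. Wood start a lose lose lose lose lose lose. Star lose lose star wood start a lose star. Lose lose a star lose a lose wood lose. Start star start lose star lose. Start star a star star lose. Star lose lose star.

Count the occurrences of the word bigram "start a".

Scanning the 54 overlapping bigram windows for "start a":
  position 11–12: start a
  position 14–15: start a
  position 27–28: start a

3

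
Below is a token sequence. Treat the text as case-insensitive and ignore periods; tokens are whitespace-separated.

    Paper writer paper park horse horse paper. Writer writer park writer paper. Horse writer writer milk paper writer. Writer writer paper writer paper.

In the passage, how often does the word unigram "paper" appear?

Scanning the 23 tokens for "paper":
  position 1: paper
  position 3: paper
  position 7: paper
  position 12: paper
  position 17: paper
  position 21: paper
  position 23: paper

7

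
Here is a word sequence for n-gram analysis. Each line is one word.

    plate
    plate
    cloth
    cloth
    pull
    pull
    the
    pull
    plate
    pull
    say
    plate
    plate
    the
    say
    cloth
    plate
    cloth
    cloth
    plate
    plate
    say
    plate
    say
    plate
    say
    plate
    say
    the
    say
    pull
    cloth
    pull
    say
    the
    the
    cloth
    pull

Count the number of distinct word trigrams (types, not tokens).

38 tokens → 36 trigram windows in total.
Repeated trigrams (each contributes count−1 duplicates):
  plate say plate: 3
  say plate say: 3
  plate cloth cloth: 2
5 duplicate windows → 36 − 5 = 31 distinct.

31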